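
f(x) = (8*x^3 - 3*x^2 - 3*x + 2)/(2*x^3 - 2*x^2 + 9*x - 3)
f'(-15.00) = -0.02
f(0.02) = -0.69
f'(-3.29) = -0.51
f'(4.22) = 0.29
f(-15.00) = 3.77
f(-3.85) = 2.69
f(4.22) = 3.59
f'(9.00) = 0.02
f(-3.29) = 2.43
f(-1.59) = 1.08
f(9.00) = 4.05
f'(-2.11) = -0.91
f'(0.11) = -1.78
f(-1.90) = 1.41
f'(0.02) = -1.07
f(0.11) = -0.81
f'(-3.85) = -0.39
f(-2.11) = 1.61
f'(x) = (-6*x^2 + 4*x - 9)*(8*x^3 - 3*x^2 - 3*x + 2)/(2*x^3 - 2*x^2 + 9*x - 3)^2 + (24*x^2 - 6*x - 3)/(2*x^3 - 2*x^2 + 9*x - 3)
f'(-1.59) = -1.12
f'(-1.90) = -1.00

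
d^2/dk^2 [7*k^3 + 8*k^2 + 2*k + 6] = 42*k + 16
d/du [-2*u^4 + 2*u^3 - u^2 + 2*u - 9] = -8*u^3 + 6*u^2 - 2*u + 2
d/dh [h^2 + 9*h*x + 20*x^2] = 2*h + 9*x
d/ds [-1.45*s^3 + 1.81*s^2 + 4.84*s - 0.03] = -4.35*s^2 + 3.62*s + 4.84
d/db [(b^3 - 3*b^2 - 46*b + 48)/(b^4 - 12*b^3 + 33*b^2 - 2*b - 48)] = (-b^4 - 10*b^3 + 39*b^2 - 36*b + 36)/(b^6 - 8*b^5 + 18*b^4 + 4*b^3 - 47*b^2 + 12*b + 36)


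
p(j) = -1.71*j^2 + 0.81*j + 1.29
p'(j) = 0.81 - 3.42*j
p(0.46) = 1.30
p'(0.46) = -0.76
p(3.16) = -13.23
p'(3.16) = -10.00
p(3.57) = -17.61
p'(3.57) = -11.40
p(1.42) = -1.01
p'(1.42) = -4.05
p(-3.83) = -26.90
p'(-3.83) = 13.91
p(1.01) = 0.36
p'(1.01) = -2.64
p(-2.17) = -8.52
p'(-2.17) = 8.23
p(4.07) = -23.74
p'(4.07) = -13.11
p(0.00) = 1.29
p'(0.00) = 0.81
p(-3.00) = -16.53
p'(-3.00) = 11.07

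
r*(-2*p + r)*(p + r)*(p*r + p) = -2*p^3*r^2 - 2*p^3*r - p^2*r^3 - p^2*r^2 + p*r^4 + p*r^3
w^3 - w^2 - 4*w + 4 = (w - 2)*(w - 1)*(w + 2)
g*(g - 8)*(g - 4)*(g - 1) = g^4 - 13*g^3 + 44*g^2 - 32*g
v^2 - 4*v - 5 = (v - 5)*(v + 1)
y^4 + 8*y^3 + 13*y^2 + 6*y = y*(y + 1)^2*(y + 6)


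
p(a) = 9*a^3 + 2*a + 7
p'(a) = 27*a^2 + 2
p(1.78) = 61.32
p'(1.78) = 87.55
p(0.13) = 7.28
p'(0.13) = 2.46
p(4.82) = 1024.46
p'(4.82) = 629.27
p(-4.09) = -616.94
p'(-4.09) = 453.66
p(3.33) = 345.99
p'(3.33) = 301.40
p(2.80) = 210.17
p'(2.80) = 213.68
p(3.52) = 406.57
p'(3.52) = 336.54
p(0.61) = 10.26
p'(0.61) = 12.05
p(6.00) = 1963.00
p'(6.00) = 974.00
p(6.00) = 1963.00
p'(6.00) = 974.00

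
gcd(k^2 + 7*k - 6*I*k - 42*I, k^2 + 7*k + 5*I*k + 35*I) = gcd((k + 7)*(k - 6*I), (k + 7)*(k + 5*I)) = k + 7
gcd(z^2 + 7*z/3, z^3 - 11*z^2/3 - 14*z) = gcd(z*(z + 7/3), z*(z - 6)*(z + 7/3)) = z^2 + 7*z/3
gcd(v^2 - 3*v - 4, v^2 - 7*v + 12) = v - 4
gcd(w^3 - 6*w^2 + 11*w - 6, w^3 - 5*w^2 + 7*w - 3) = w^2 - 4*w + 3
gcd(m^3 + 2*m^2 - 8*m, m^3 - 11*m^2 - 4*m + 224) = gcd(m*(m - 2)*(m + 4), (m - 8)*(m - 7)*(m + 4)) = m + 4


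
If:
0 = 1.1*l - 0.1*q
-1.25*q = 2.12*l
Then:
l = 0.00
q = 0.00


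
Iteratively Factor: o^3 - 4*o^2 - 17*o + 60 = (o - 5)*(o^2 + o - 12) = (o - 5)*(o + 4)*(o - 3)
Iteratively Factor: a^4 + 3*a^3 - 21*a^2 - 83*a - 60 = (a + 1)*(a^3 + 2*a^2 - 23*a - 60) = (a + 1)*(a + 3)*(a^2 - a - 20) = (a - 5)*(a + 1)*(a + 3)*(a + 4)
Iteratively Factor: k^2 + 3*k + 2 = (k + 2)*(k + 1)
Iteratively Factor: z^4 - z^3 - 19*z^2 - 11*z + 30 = (z - 5)*(z^3 + 4*z^2 + z - 6) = (z - 5)*(z + 2)*(z^2 + 2*z - 3) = (z - 5)*(z - 1)*(z + 2)*(z + 3)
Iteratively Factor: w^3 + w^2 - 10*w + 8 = (w - 2)*(w^2 + 3*w - 4) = (w - 2)*(w + 4)*(w - 1)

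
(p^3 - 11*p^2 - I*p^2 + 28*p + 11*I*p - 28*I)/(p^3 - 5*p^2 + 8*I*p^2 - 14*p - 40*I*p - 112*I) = (p^2 + p*(-4 - I) + 4*I)/(p^2 + p*(2 + 8*I) + 16*I)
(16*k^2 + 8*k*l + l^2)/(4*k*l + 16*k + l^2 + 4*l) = (4*k + l)/(l + 4)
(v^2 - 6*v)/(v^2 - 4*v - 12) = v/(v + 2)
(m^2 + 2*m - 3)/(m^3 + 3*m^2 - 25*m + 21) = (m + 3)/(m^2 + 4*m - 21)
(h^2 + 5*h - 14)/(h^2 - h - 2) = (h + 7)/(h + 1)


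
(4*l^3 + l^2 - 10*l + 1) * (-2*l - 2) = -8*l^4 - 10*l^3 + 18*l^2 + 18*l - 2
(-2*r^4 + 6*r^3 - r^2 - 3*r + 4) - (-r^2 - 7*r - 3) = -2*r^4 + 6*r^3 + 4*r + 7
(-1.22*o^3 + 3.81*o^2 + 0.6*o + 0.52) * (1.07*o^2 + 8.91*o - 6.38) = -1.3054*o^5 - 6.7935*o^4 + 42.3727*o^3 - 18.4054*o^2 + 0.805200000000001*o - 3.3176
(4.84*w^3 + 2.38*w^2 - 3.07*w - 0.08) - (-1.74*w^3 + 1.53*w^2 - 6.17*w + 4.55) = 6.58*w^3 + 0.85*w^2 + 3.1*w - 4.63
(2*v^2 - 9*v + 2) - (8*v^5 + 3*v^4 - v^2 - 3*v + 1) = -8*v^5 - 3*v^4 + 3*v^2 - 6*v + 1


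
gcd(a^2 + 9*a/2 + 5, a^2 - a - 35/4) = a + 5/2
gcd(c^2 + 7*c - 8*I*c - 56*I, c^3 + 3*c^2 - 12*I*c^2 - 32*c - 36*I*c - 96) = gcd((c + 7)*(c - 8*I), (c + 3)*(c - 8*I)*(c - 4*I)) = c - 8*I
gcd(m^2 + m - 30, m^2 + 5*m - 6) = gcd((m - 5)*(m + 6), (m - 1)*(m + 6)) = m + 6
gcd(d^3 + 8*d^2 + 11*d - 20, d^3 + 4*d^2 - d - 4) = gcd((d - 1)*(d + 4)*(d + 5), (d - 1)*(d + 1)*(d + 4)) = d^2 + 3*d - 4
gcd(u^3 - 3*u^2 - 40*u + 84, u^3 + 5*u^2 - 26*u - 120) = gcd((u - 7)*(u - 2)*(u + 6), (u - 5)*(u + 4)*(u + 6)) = u + 6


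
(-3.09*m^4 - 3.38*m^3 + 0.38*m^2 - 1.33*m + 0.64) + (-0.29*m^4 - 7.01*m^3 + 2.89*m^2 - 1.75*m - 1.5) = -3.38*m^4 - 10.39*m^3 + 3.27*m^2 - 3.08*m - 0.86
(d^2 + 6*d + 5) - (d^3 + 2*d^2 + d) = -d^3 - d^2 + 5*d + 5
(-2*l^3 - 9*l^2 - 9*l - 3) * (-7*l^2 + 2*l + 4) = 14*l^5 + 59*l^4 + 37*l^3 - 33*l^2 - 42*l - 12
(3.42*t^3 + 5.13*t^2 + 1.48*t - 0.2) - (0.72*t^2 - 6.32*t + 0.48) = 3.42*t^3 + 4.41*t^2 + 7.8*t - 0.68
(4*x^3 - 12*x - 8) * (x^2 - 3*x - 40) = 4*x^5 - 12*x^4 - 172*x^3 + 28*x^2 + 504*x + 320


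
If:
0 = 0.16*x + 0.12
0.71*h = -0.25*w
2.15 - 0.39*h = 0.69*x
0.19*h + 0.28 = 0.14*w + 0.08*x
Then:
No Solution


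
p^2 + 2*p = p*(p + 2)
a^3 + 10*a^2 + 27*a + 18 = (a + 1)*(a + 3)*(a + 6)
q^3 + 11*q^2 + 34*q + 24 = (q + 1)*(q + 4)*(q + 6)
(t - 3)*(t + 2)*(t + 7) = t^3 + 6*t^2 - 13*t - 42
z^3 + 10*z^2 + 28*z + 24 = (z + 2)^2*(z + 6)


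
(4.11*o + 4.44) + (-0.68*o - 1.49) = 3.43*o + 2.95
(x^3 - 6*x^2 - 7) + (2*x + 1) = x^3 - 6*x^2 + 2*x - 6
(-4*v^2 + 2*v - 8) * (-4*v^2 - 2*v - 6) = 16*v^4 + 52*v^2 + 4*v + 48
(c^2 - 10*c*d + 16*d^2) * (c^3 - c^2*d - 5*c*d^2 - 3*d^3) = c^5 - 11*c^4*d + 21*c^3*d^2 + 31*c^2*d^3 - 50*c*d^4 - 48*d^5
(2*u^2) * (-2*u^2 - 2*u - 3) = -4*u^4 - 4*u^3 - 6*u^2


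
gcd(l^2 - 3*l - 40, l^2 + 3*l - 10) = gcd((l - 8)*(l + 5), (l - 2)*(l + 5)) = l + 5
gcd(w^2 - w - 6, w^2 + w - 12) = w - 3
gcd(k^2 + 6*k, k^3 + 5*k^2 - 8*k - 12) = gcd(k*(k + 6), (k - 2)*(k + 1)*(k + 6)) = k + 6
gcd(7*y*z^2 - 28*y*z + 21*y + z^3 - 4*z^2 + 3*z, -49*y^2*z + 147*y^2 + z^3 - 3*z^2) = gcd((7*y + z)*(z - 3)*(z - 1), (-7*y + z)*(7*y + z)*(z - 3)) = 7*y*z - 21*y + z^2 - 3*z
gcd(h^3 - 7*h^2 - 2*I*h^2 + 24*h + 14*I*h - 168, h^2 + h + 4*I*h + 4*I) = h + 4*I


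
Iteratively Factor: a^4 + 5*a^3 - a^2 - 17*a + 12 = (a + 3)*(a^3 + 2*a^2 - 7*a + 4) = (a + 3)*(a + 4)*(a^2 - 2*a + 1) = (a - 1)*(a + 3)*(a + 4)*(a - 1)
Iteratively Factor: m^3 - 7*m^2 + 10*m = (m)*(m^2 - 7*m + 10) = m*(m - 5)*(m - 2)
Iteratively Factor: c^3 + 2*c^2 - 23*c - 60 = (c + 4)*(c^2 - 2*c - 15) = (c - 5)*(c + 4)*(c + 3)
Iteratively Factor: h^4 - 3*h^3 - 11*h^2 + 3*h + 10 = (h + 2)*(h^3 - 5*h^2 - h + 5) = (h + 1)*(h + 2)*(h^2 - 6*h + 5) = (h - 1)*(h + 1)*(h + 2)*(h - 5)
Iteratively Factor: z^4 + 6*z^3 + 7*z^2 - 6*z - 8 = (z - 1)*(z^3 + 7*z^2 + 14*z + 8) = (z - 1)*(z + 1)*(z^2 + 6*z + 8) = (z - 1)*(z + 1)*(z + 4)*(z + 2)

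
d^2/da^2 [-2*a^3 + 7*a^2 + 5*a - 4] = 14 - 12*a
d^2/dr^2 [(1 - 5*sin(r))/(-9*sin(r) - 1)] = 14*(9*sin(r)^2 - sin(r) - 18)/(9*sin(r) + 1)^3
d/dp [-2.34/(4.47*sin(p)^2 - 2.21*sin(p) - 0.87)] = (20.9196*sin(p) - 5.1714)*cos(p)/(-4.47*sin(p)^2 + 2.21*sin(p) + 0.87)^2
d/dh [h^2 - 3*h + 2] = 2*h - 3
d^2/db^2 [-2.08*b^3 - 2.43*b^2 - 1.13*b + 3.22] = -12.48*b - 4.86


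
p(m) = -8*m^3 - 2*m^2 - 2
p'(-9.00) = -1908.00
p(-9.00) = 5668.00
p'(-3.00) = -204.00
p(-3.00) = 196.00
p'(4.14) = -427.91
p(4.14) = -603.94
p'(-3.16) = -227.01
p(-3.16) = 230.46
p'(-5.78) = -778.68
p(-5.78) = 1475.99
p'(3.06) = -236.97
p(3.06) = -249.95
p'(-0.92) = -16.63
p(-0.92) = 2.54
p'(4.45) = -493.06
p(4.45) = -746.57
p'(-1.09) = -24.15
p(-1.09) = 5.98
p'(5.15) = -657.14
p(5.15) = -1147.77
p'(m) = -24*m^2 - 4*m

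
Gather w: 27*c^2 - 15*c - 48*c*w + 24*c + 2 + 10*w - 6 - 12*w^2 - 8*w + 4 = 27*c^2 + 9*c - 12*w^2 + w*(2 - 48*c)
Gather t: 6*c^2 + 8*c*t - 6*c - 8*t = 6*c^2 - 6*c + t*(8*c - 8)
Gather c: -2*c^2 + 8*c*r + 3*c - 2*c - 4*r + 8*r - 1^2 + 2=-2*c^2 + c*(8*r + 1) + 4*r + 1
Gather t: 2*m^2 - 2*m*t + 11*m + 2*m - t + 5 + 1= 2*m^2 + 13*m + t*(-2*m - 1) + 6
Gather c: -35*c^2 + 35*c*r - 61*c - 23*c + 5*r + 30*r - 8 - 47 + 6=-35*c^2 + c*(35*r - 84) + 35*r - 49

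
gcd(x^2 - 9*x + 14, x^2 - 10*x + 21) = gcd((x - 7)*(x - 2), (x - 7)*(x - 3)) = x - 7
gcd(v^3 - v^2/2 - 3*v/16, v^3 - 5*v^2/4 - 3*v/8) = v^2 + v/4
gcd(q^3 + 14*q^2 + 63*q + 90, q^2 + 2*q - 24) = q + 6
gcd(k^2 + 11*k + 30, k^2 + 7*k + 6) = k + 6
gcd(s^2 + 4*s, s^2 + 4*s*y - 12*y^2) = 1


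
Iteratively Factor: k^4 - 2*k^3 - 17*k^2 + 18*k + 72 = (k + 3)*(k^3 - 5*k^2 - 2*k + 24) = (k + 2)*(k + 3)*(k^2 - 7*k + 12) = (k - 4)*(k + 2)*(k + 3)*(k - 3)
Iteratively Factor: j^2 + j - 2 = (j + 2)*(j - 1)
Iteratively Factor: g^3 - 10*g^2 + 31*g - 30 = (g - 2)*(g^2 - 8*g + 15) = (g - 3)*(g - 2)*(g - 5)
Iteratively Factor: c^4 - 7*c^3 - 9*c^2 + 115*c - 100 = (c - 5)*(c^3 - 2*c^2 - 19*c + 20) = (c - 5)^2*(c^2 + 3*c - 4) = (c - 5)^2*(c - 1)*(c + 4)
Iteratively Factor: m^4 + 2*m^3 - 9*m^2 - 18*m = (m + 2)*(m^3 - 9*m) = (m + 2)*(m + 3)*(m^2 - 3*m) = (m - 3)*(m + 2)*(m + 3)*(m)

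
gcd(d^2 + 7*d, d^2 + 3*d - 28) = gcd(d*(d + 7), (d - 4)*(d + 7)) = d + 7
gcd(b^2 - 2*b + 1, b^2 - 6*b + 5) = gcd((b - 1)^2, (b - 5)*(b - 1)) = b - 1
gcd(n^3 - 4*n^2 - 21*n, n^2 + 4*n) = n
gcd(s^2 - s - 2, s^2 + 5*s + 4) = s + 1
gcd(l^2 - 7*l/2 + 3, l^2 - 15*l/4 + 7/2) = l - 2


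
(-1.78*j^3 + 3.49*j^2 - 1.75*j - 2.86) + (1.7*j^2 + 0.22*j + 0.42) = -1.78*j^3 + 5.19*j^2 - 1.53*j - 2.44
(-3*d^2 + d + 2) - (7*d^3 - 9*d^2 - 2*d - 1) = -7*d^3 + 6*d^2 + 3*d + 3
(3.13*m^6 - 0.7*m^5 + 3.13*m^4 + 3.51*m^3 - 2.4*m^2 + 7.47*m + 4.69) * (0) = 0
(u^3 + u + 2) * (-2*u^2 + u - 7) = -2*u^5 + u^4 - 9*u^3 - 3*u^2 - 5*u - 14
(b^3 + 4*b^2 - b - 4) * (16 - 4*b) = -4*b^4 + 68*b^2 - 64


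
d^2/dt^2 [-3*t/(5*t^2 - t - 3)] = 6*(t*(10*t - 1)^2 + (15*t - 1)*(-5*t^2 + t + 3))/(-5*t^2 + t + 3)^3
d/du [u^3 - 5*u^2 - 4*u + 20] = 3*u^2 - 10*u - 4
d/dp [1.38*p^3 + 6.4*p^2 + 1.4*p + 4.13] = 4.14*p^2 + 12.8*p + 1.4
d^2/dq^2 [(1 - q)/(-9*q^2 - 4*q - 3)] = 2*((5 - 27*q)*(9*q^2 + 4*q + 3) + 4*(q - 1)*(9*q + 2)^2)/(9*q^2 + 4*q + 3)^3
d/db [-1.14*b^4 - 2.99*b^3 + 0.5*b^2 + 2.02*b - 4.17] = -4.56*b^3 - 8.97*b^2 + 1.0*b + 2.02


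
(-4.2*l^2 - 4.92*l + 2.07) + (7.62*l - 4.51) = -4.2*l^2 + 2.7*l - 2.44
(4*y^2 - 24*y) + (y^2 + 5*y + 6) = 5*y^2 - 19*y + 6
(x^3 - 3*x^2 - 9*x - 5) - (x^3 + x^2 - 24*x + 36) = -4*x^2 + 15*x - 41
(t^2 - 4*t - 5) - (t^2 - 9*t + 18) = 5*t - 23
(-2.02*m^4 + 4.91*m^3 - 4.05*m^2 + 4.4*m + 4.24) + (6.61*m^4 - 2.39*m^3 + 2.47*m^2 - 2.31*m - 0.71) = 4.59*m^4 + 2.52*m^3 - 1.58*m^2 + 2.09*m + 3.53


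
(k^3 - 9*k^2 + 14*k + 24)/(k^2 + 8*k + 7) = (k^2 - 10*k + 24)/(k + 7)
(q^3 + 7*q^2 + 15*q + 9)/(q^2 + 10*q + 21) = (q^2 + 4*q + 3)/(q + 7)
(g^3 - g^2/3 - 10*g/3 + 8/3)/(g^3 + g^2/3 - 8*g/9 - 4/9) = 3*(3*g^2 + 2*g - 8)/(9*g^2 + 12*g + 4)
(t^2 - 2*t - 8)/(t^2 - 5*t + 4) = (t + 2)/(t - 1)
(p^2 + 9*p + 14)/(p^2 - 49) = (p + 2)/(p - 7)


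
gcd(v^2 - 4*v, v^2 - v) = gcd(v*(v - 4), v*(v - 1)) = v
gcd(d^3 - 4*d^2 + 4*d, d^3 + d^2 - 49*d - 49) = 1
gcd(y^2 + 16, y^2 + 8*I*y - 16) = y + 4*I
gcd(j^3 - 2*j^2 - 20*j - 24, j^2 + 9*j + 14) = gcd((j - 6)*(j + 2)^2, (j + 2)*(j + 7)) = j + 2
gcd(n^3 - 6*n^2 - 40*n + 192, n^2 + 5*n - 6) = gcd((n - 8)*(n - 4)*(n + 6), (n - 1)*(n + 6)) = n + 6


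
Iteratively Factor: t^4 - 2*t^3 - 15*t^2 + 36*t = (t - 3)*(t^3 + t^2 - 12*t) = (t - 3)^2*(t^2 + 4*t) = t*(t - 3)^2*(t + 4)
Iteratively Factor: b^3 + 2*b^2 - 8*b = (b)*(b^2 + 2*b - 8) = b*(b - 2)*(b + 4)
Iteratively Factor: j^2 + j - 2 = (j + 2)*(j - 1)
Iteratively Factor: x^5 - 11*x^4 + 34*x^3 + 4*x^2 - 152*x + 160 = (x - 2)*(x^4 - 9*x^3 + 16*x^2 + 36*x - 80) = (x - 5)*(x - 2)*(x^3 - 4*x^2 - 4*x + 16) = (x - 5)*(x - 4)*(x - 2)*(x^2 - 4) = (x - 5)*(x - 4)*(x - 2)^2*(x + 2)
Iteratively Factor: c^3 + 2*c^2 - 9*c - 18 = (c + 3)*(c^2 - c - 6) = (c + 2)*(c + 3)*(c - 3)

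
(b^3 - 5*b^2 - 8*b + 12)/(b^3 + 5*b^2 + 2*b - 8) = (b - 6)/(b + 4)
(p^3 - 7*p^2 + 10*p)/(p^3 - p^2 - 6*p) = (-p^2 + 7*p - 10)/(-p^2 + p + 6)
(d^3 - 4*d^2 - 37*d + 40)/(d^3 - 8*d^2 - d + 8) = (d + 5)/(d + 1)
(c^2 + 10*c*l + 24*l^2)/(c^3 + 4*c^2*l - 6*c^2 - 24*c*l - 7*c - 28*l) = (c + 6*l)/(c^2 - 6*c - 7)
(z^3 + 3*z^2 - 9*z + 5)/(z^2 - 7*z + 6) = (z^2 + 4*z - 5)/(z - 6)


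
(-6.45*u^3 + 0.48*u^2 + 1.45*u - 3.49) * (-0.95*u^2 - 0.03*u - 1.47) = 6.1275*u^5 - 0.2625*u^4 + 8.0896*u^3 + 2.5664*u^2 - 2.0268*u + 5.1303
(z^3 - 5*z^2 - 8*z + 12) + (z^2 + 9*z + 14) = z^3 - 4*z^2 + z + 26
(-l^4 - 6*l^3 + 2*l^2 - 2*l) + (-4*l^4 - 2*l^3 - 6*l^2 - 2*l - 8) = -5*l^4 - 8*l^3 - 4*l^2 - 4*l - 8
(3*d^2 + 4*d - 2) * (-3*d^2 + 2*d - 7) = -9*d^4 - 6*d^3 - 7*d^2 - 32*d + 14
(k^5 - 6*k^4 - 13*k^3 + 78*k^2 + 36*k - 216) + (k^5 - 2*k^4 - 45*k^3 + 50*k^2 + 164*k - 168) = 2*k^5 - 8*k^4 - 58*k^3 + 128*k^2 + 200*k - 384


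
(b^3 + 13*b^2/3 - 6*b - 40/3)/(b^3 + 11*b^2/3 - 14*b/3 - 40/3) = (3*b^2 + 19*b + 20)/(3*b^2 + 17*b + 20)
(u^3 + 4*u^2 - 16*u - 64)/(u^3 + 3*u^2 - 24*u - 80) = (u - 4)/(u - 5)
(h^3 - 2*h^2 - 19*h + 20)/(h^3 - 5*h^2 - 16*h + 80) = (h - 1)/(h - 4)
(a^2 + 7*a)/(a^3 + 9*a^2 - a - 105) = a/(a^2 + 2*a - 15)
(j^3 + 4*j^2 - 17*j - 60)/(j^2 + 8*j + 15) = j - 4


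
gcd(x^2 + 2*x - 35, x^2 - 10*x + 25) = x - 5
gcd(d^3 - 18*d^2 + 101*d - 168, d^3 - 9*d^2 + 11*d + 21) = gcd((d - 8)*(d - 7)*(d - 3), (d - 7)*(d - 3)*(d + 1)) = d^2 - 10*d + 21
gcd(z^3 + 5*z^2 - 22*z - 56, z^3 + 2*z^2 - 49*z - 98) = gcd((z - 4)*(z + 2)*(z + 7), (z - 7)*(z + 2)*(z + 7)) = z^2 + 9*z + 14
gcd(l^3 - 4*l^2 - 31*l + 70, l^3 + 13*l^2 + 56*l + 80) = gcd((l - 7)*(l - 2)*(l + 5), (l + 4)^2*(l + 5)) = l + 5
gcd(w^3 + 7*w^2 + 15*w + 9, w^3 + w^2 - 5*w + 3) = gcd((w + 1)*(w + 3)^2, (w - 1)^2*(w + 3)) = w + 3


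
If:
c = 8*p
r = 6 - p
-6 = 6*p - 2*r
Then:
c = 6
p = 3/4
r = 21/4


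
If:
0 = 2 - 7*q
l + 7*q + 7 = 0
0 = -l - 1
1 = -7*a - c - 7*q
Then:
No Solution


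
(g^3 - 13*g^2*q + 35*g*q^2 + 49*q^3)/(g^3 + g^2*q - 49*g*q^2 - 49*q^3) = (g - 7*q)/(g + 7*q)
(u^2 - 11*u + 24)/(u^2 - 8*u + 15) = (u - 8)/(u - 5)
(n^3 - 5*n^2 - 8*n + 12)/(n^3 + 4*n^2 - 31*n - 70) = (n^2 - 7*n + 6)/(n^2 + 2*n - 35)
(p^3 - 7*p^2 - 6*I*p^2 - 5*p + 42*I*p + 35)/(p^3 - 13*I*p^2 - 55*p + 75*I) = (p^2 - p*(7 + I) + 7*I)/(p^2 - 8*I*p - 15)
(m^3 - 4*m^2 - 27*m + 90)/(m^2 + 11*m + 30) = (m^2 - 9*m + 18)/(m + 6)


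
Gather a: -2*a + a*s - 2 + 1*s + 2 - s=a*(s - 2)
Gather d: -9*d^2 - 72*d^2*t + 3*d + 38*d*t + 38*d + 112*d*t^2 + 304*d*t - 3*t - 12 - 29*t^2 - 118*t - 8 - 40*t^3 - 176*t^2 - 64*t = d^2*(-72*t - 9) + d*(112*t^2 + 342*t + 41) - 40*t^3 - 205*t^2 - 185*t - 20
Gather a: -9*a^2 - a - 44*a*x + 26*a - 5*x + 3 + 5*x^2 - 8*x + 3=-9*a^2 + a*(25 - 44*x) + 5*x^2 - 13*x + 6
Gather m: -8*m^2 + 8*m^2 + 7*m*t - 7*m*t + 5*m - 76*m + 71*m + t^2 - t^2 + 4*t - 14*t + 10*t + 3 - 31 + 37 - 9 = 0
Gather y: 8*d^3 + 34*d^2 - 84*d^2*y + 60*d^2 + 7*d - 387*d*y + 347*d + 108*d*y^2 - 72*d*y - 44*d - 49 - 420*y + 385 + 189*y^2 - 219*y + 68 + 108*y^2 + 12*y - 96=8*d^3 + 94*d^2 + 310*d + y^2*(108*d + 297) + y*(-84*d^2 - 459*d - 627) + 308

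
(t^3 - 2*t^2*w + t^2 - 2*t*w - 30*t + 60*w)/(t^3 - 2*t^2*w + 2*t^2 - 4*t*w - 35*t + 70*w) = (t + 6)/(t + 7)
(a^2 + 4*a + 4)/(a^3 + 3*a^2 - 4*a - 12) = (a + 2)/(a^2 + a - 6)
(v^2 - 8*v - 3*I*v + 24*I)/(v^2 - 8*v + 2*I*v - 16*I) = (v - 3*I)/(v + 2*I)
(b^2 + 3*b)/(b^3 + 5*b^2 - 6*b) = (b + 3)/(b^2 + 5*b - 6)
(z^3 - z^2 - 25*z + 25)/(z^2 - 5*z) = z + 4 - 5/z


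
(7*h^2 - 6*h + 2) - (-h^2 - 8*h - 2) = 8*h^2 + 2*h + 4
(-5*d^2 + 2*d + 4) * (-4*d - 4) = 20*d^3 + 12*d^2 - 24*d - 16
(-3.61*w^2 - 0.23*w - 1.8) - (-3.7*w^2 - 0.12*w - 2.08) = 0.0900000000000003*w^2 - 0.11*w + 0.28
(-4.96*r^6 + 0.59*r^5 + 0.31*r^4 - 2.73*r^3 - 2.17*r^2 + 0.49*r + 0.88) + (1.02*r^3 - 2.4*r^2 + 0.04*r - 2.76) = -4.96*r^6 + 0.59*r^5 + 0.31*r^4 - 1.71*r^3 - 4.57*r^2 + 0.53*r - 1.88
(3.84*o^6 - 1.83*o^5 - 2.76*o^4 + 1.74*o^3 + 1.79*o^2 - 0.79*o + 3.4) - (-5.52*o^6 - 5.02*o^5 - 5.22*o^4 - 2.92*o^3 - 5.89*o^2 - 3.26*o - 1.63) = 9.36*o^6 + 3.19*o^5 + 2.46*o^4 + 4.66*o^3 + 7.68*o^2 + 2.47*o + 5.03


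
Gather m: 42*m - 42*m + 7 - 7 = 0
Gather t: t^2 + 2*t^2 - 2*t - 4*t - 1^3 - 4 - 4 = 3*t^2 - 6*t - 9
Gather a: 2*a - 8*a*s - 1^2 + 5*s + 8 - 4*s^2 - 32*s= a*(2 - 8*s) - 4*s^2 - 27*s + 7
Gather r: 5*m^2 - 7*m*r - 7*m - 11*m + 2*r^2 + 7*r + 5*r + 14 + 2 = 5*m^2 - 18*m + 2*r^2 + r*(12 - 7*m) + 16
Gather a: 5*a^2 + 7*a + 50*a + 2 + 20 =5*a^2 + 57*a + 22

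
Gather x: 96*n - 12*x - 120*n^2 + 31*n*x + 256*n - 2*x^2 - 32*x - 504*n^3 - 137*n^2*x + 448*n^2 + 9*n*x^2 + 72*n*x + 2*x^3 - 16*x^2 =-504*n^3 + 328*n^2 + 352*n + 2*x^3 + x^2*(9*n - 18) + x*(-137*n^2 + 103*n - 44)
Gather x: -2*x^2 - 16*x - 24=-2*x^2 - 16*x - 24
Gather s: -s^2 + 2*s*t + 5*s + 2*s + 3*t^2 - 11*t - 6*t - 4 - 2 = -s^2 + s*(2*t + 7) + 3*t^2 - 17*t - 6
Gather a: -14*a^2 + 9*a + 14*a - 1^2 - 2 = -14*a^2 + 23*a - 3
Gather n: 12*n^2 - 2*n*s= 12*n^2 - 2*n*s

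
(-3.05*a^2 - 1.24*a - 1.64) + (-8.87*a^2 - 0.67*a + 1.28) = -11.92*a^2 - 1.91*a - 0.36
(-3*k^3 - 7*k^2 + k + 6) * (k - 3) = -3*k^4 + 2*k^3 + 22*k^2 + 3*k - 18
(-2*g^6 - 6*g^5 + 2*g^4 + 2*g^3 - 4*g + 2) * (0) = 0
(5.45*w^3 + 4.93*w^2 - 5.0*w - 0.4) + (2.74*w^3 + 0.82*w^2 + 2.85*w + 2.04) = 8.19*w^3 + 5.75*w^2 - 2.15*w + 1.64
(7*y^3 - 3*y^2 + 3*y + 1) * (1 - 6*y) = -42*y^4 + 25*y^3 - 21*y^2 - 3*y + 1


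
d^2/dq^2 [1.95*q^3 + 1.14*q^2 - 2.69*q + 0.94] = 11.7*q + 2.28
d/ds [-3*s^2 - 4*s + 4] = -6*s - 4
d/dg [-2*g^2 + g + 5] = 1 - 4*g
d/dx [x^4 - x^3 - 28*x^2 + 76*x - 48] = 4*x^3 - 3*x^2 - 56*x + 76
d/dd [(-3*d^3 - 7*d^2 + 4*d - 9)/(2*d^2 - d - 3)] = (-6*d^4 + 6*d^3 + 26*d^2 + 78*d - 21)/(4*d^4 - 4*d^3 - 11*d^2 + 6*d + 9)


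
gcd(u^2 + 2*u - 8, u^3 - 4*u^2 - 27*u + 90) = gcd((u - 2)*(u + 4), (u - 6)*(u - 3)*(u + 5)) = 1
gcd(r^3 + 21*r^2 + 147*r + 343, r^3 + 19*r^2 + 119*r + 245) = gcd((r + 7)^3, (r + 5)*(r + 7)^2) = r^2 + 14*r + 49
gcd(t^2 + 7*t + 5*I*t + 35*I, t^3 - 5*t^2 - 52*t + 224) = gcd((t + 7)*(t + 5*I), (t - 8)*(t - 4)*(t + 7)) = t + 7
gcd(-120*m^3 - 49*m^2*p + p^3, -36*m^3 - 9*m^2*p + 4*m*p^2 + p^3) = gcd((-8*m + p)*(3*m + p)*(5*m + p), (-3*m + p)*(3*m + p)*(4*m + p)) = 3*m + p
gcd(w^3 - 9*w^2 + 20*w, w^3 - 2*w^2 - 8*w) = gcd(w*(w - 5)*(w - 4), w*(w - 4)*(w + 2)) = w^2 - 4*w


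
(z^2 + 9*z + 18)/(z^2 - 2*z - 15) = (z + 6)/(z - 5)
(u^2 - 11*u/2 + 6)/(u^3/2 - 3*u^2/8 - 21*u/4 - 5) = 4*(2*u - 3)/(4*u^2 + 13*u + 10)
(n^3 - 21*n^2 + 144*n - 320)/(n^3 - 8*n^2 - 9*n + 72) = (n^2 - 13*n + 40)/(n^2 - 9)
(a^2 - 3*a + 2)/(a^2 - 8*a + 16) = (a^2 - 3*a + 2)/(a^2 - 8*a + 16)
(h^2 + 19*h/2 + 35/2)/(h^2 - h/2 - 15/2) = (h + 7)/(h - 3)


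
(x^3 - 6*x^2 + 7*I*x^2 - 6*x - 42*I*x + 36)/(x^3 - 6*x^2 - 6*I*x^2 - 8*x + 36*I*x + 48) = (x^2 + 7*I*x - 6)/(x^2 - 6*I*x - 8)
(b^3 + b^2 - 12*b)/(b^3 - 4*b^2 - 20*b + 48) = b*(b - 3)/(b^2 - 8*b + 12)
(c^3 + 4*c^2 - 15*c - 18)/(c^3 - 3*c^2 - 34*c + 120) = (c^2 - 2*c - 3)/(c^2 - 9*c + 20)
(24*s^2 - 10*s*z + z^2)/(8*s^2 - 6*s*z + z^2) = (-6*s + z)/(-2*s + z)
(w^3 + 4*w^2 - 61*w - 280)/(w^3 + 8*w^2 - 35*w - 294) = (w^2 - 3*w - 40)/(w^2 + w - 42)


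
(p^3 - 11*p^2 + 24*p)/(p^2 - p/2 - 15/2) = 2*p*(p - 8)/(2*p + 5)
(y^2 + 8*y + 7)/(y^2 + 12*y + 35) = (y + 1)/(y + 5)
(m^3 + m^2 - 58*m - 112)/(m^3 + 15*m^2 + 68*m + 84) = (m - 8)/(m + 6)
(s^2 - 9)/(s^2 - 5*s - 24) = (s - 3)/(s - 8)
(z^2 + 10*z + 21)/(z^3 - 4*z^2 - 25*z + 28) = (z^2 + 10*z + 21)/(z^3 - 4*z^2 - 25*z + 28)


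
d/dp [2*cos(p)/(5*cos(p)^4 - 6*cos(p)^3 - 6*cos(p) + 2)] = 2*(15*(1 - cos(2*p))^2/4 - 9*cos(p) + 15*cos(2*p) - 3*cos(3*p) - 2)*sin(p)/(5*cos(p)^4 - 6*cos(p)^3 - 6*cos(p) + 2)^2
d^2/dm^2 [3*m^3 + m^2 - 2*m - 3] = 18*m + 2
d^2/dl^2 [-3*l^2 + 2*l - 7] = -6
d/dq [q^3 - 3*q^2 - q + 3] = 3*q^2 - 6*q - 1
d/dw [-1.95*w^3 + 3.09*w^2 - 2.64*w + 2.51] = -5.85*w^2 + 6.18*w - 2.64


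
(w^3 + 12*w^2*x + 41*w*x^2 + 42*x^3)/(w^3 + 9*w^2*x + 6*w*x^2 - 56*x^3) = (-w^2 - 5*w*x - 6*x^2)/(-w^2 - 2*w*x + 8*x^2)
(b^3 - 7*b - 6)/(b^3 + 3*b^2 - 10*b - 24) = (b + 1)/(b + 4)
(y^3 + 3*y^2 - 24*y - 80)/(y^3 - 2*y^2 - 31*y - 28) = (y^2 - y - 20)/(y^2 - 6*y - 7)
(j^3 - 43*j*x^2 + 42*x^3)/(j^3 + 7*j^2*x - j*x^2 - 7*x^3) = (j - 6*x)/(j + x)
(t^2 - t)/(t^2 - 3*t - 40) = t*(1 - t)/(-t^2 + 3*t + 40)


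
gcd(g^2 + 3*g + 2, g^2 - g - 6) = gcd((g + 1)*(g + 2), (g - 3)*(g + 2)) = g + 2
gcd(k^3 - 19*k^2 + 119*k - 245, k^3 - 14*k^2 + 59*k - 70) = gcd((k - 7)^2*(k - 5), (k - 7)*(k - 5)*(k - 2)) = k^2 - 12*k + 35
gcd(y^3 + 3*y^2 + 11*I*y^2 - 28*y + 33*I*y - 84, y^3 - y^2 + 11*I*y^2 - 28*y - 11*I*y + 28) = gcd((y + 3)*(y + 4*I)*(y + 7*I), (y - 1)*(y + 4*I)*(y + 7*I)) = y^2 + 11*I*y - 28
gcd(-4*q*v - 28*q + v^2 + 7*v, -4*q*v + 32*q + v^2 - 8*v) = 4*q - v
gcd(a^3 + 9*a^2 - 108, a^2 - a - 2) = 1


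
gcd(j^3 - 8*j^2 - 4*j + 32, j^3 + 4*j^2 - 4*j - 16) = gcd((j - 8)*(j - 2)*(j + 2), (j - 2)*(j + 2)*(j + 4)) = j^2 - 4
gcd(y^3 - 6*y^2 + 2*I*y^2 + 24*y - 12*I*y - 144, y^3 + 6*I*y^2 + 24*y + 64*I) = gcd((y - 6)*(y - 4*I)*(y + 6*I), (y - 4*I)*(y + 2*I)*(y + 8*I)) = y - 4*I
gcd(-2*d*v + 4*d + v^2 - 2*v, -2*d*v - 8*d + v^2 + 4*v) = -2*d + v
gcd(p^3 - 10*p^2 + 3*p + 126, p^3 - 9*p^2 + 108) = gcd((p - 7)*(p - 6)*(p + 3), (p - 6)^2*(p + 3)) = p^2 - 3*p - 18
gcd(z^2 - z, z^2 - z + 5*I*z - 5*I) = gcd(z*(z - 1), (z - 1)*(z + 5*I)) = z - 1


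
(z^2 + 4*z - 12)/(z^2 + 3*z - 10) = (z + 6)/(z + 5)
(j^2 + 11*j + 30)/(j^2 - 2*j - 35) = (j + 6)/(j - 7)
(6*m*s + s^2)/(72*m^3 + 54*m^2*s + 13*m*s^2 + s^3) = s/(12*m^2 + 7*m*s + s^2)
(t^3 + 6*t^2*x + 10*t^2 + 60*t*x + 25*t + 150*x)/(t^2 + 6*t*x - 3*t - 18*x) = (t^2 + 10*t + 25)/(t - 3)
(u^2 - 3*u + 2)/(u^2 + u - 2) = (u - 2)/(u + 2)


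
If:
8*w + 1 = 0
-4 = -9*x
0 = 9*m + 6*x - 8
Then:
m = 16/27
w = -1/8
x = 4/9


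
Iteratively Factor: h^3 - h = (h + 1)*(h^2 - h) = (h - 1)*(h + 1)*(h)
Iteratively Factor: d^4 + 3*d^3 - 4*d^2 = (d + 4)*(d^3 - d^2) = d*(d + 4)*(d^2 - d) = d*(d - 1)*(d + 4)*(d)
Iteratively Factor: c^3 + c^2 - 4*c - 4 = (c + 2)*(c^2 - c - 2) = (c + 1)*(c + 2)*(c - 2)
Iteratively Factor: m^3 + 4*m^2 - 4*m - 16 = (m + 4)*(m^2 - 4) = (m - 2)*(m + 4)*(m + 2)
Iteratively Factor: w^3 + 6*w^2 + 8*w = (w + 2)*(w^2 + 4*w) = w*(w + 2)*(w + 4)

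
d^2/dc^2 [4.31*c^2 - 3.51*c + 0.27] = 8.62000000000000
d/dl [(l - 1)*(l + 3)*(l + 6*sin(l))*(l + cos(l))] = -(l - 1)*(l + 3)*(l + 6*sin(l))*(sin(l) - 1) + (l - 1)*(l + 3)*(l + cos(l))*(6*cos(l) + 1) + (l - 1)*(l + 6*sin(l))*(l + cos(l)) + (l + 3)*(l + 6*sin(l))*(l + cos(l))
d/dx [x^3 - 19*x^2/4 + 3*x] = 3*x^2 - 19*x/2 + 3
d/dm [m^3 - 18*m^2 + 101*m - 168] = 3*m^2 - 36*m + 101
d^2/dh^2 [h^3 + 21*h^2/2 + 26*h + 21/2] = 6*h + 21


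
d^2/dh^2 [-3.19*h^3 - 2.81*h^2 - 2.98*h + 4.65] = -19.14*h - 5.62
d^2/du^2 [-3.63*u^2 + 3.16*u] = -7.26000000000000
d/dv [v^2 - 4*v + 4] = 2*v - 4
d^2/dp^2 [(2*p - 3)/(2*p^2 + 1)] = 4*(8*p^2*(2*p - 3) + 3*(1 - 2*p)*(2*p^2 + 1))/(2*p^2 + 1)^3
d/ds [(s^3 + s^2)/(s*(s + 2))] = (s^2 + 4*s + 2)/(s^2 + 4*s + 4)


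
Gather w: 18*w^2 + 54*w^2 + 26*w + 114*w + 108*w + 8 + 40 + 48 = 72*w^2 + 248*w + 96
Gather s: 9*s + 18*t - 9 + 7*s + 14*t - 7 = 16*s + 32*t - 16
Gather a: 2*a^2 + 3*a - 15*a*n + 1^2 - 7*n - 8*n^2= 2*a^2 + a*(3 - 15*n) - 8*n^2 - 7*n + 1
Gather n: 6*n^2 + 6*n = 6*n^2 + 6*n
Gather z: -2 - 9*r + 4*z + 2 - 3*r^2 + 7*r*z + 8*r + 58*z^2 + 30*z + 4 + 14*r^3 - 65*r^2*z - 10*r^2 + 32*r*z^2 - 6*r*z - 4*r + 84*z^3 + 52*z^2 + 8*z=14*r^3 - 13*r^2 - 5*r + 84*z^3 + z^2*(32*r + 110) + z*(-65*r^2 + r + 42) + 4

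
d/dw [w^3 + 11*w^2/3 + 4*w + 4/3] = 3*w^2 + 22*w/3 + 4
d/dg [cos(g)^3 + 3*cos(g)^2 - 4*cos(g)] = (-3*cos(g)^2 - 6*cos(g) + 4)*sin(g)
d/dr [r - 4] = 1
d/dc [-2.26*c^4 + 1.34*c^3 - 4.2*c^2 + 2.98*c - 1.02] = -9.04*c^3 + 4.02*c^2 - 8.4*c + 2.98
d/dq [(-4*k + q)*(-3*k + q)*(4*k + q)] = -16*k^2 - 6*k*q + 3*q^2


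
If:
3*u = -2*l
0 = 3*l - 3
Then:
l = 1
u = -2/3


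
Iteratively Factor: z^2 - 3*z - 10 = (z + 2)*(z - 5)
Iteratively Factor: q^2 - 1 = (q + 1)*(q - 1)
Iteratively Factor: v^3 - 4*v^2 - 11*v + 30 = (v + 3)*(v^2 - 7*v + 10) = (v - 2)*(v + 3)*(v - 5)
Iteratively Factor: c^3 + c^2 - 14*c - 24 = (c + 2)*(c^2 - c - 12) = (c + 2)*(c + 3)*(c - 4)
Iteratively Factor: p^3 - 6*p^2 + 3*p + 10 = (p - 2)*(p^2 - 4*p - 5) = (p - 2)*(p + 1)*(p - 5)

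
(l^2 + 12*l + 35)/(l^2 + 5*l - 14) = (l + 5)/(l - 2)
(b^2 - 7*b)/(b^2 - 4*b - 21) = b/(b + 3)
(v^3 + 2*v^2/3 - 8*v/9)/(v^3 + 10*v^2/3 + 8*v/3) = (v - 2/3)/(v + 2)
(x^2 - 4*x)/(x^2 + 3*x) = (x - 4)/(x + 3)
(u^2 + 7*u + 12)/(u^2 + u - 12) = (u + 3)/(u - 3)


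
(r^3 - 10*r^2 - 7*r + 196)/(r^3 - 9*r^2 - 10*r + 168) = (r - 7)/(r - 6)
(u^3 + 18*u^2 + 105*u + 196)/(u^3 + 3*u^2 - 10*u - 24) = (u^2 + 14*u + 49)/(u^2 - u - 6)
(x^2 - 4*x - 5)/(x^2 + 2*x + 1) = (x - 5)/(x + 1)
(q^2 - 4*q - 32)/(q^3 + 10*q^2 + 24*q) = (q - 8)/(q*(q + 6))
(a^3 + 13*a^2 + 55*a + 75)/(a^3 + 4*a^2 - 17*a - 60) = (a + 5)/(a - 4)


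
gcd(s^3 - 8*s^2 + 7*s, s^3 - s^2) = s^2 - s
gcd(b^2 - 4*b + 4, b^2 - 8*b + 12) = b - 2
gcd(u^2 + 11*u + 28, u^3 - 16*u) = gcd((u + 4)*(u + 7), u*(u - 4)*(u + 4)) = u + 4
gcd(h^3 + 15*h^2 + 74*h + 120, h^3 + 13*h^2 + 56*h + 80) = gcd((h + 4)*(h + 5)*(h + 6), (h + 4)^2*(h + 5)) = h^2 + 9*h + 20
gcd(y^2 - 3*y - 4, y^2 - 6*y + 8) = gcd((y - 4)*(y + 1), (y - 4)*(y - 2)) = y - 4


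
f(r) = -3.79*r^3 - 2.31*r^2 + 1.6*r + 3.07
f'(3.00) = -114.59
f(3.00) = -115.25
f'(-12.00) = -1580.24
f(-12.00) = 6200.35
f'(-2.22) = -44.18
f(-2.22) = 29.60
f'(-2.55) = -60.55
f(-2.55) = 46.81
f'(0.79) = -9.15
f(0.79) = 1.02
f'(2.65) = -90.49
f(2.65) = -79.44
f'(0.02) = 1.50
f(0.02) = 3.10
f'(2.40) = -74.98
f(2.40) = -58.79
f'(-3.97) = -159.26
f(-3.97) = 197.45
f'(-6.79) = -491.23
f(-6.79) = 1072.15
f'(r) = -11.37*r^2 - 4.62*r + 1.6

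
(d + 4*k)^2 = d^2 + 8*d*k + 16*k^2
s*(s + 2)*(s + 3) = s^3 + 5*s^2 + 6*s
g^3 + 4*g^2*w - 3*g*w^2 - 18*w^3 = (g - 2*w)*(g + 3*w)^2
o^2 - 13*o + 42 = (o - 7)*(o - 6)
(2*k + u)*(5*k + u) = 10*k^2 + 7*k*u + u^2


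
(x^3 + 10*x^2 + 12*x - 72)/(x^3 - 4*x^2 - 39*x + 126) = (x^2 + 4*x - 12)/(x^2 - 10*x + 21)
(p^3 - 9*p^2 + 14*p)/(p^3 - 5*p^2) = (p^2 - 9*p + 14)/(p*(p - 5))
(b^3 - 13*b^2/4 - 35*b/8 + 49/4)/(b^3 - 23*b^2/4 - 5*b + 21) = (b - 7/2)/(b - 6)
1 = 1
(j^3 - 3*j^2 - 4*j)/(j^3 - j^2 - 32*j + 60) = j*(j^2 - 3*j - 4)/(j^3 - j^2 - 32*j + 60)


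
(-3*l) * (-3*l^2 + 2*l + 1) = 9*l^3 - 6*l^2 - 3*l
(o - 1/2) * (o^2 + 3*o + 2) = o^3 + 5*o^2/2 + o/2 - 1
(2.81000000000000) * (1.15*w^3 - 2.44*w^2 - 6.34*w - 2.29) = 3.2315*w^3 - 6.8564*w^2 - 17.8154*w - 6.4349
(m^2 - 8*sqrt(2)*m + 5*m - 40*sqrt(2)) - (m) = m^2 - 8*sqrt(2)*m + 4*m - 40*sqrt(2)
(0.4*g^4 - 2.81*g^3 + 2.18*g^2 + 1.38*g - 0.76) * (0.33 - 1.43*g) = -0.572*g^5 + 4.1503*g^4 - 4.0447*g^3 - 1.254*g^2 + 1.5422*g - 0.2508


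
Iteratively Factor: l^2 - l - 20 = (l + 4)*(l - 5)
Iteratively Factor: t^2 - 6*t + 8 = (t - 4)*(t - 2)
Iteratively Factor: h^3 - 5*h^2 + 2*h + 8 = (h + 1)*(h^2 - 6*h + 8) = (h - 2)*(h + 1)*(h - 4)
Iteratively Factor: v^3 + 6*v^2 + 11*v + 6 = (v + 2)*(v^2 + 4*v + 3) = (v + 1)*(v + 2)*(v + 3)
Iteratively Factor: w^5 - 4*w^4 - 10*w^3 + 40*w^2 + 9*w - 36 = (w - 1)*(w^4 - 3*w^3 - 13*w^2 + 27*w + 36) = (w - 3)*(w - 1)*(w^3 - 13*w - 12) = (w - 4)*(w - 3)*(w - 1)*(w^2 + 4*w + 3) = (w - 4)*(w - 3)*(w - 1)*(w + 1)*(w + 3)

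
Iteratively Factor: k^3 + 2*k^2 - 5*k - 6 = (k - 2)*(k^2 + 4*k + 3) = (k - 2)*(k + 3)*(k + 1)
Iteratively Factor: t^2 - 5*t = (t)*(t - 5)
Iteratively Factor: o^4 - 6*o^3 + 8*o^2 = (o - 2)*(o^3 - 4*o^2) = o*(o - 2)*(o^2 - 4*o) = o*(o - 4)*(o - 2)*(o)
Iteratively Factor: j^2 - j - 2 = (j - 2)*(j + 1)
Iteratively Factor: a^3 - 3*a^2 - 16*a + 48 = (a + 4)*(a^2 - 7*a + 12) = (a - 4)*(a + 4)*(a - 3)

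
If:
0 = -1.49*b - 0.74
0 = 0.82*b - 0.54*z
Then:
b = -0.50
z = -0.75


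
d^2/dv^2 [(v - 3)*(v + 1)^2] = 6*v - 2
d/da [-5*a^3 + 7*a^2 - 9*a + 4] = -15*a^2 + 14*a - 9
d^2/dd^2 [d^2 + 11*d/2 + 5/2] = 2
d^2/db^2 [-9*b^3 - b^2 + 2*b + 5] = -54*b - 2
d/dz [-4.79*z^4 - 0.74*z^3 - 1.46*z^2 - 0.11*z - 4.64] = -19.16*z^3 - 2.22*z^2 - 2.92*z - 0.11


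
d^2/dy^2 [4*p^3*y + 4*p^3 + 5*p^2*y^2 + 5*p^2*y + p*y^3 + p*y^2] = 2*p*(5*p + 3*y + 1)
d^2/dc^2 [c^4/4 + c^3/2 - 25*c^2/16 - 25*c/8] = 3*c^2 + 3*c - 25/8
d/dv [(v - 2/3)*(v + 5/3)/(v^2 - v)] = 2*(-9*v^2 + 10*v - 5)/(9*v^2*(v^2 - 2*v + 1))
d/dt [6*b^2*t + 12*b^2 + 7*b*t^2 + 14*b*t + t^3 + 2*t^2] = 6*b^2 + 14*b*t + 14*b + 3*t^2 + 4*t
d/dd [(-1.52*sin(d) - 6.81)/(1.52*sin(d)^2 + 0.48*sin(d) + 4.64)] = (2.3104*sin(d)^2 + 20.7024*sin(d) - 3.784)*cos(d)/(2.3104*sin(d)^4 + 1.4592*sin(d)^3 + 14.336*sin(d)^2 + 4.4544*sin(d) + 21.5296)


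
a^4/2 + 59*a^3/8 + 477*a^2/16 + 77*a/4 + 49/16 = (a/2 + 1/4)*(a + 1/4)*(a + 7)^2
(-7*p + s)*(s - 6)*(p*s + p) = -7*p^2*s^2 + 35*p^2*s + 42*p^2 + p*s^3 - 5*p*s^2 - 6*p*s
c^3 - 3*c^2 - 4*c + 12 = (c - 3)*(c - 2)*(c + 2)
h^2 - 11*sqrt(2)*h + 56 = (h - 7*sqrt(2))*(h - 4*sqrt(2))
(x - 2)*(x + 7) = x^2 + 5*x - 14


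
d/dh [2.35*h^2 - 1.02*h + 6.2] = 4.7*h - 1.02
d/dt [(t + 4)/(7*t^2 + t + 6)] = (7*t^2 + t - (t + 4)*(14*t + 1) + 6)/(7*t^2 + t + 6)^2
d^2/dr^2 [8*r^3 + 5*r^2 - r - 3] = 48*r + 10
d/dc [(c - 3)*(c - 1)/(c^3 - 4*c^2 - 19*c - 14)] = (-c^4 + 8*c^3 - 44*c^2 - 4*c + 113)/(c^6 - 8*c^5 - 22*c^4 + 124*c^3 + 473*c^2 + 532*c + 196)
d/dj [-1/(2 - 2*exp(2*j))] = -1/(4*sinh(j)^2)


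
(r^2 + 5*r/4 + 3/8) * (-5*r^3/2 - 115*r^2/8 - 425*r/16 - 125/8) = -5*r^5/2 - 35*r^4/2 - 1455*r^3/32 - 1735*r^2/32 - 3775*r/128 - 375/64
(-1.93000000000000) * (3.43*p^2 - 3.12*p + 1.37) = -6.6199*p^2 + 6.0216*p - 2.6441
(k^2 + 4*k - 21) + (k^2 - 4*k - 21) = 2*k^2 - 42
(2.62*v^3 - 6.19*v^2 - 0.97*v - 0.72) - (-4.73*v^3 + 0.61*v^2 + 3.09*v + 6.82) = 7.35*v^3 - 6.8*v^2 - 4.06*v - 7.54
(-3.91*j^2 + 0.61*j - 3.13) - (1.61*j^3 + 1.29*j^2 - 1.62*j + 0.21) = -1.61*j^3 - 5.2*j^2 + 2.23*j - 3.34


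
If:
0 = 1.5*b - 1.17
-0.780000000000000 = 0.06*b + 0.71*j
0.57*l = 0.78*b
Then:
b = 0.78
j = -1.16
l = 1.07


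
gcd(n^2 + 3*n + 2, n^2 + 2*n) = n + 2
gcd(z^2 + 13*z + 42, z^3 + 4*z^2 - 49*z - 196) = z + 7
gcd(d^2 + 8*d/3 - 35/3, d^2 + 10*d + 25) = d + 5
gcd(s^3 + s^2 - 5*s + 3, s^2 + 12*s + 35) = 1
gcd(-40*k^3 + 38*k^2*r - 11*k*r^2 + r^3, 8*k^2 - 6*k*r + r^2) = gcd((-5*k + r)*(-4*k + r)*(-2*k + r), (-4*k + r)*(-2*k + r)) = 8*k^2 - 6*k*r + r^2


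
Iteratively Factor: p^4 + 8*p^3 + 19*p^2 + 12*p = (p + 3)*(p^3 + 5*p^2 + 4*p) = (p + 3)*(p + 4)*(p^2 + p) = p*(p + 3)*(p + 4)*(p + 1)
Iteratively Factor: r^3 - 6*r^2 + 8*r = (r - 4)*(r^2 - 2*r) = r*(r - 4)*(r - 2)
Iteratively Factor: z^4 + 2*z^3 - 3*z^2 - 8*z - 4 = (z + 1)*(z^3 + z^2 - 4*z - 4) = (z - 2)*(z + 1)*(z^2 + 3*z + 2) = (z - 2)*(z + 1)*(z + 2)*(z + 1)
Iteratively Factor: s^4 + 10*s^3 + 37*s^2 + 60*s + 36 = (s + 2)*(s^3 + 8*s^2 + 21*s + 18) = (s + 2)^2*(s^2 + 6*s + 9) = (s + 2)^2*(s + 3)*(s + 3)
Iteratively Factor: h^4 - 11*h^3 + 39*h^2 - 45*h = (h - 3)*(h^3 - 8*h^2 + 15*h) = (h - 5)*(h - 3)*(h^2 - 3*h) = h*(h - 5)*(h - 3)*(h - 3)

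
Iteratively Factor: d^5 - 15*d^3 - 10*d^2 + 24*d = (d + 2)*(d^4 - 2*d^3 - 11*d^2 + 12*d) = (d - 4)*(d + 2)*(d^3 + 2*d^2 - 3*d) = (d - 4)*(d + 2)*(d + 3)*(d^2 - d) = d*(d - 4)*(d + 2)*(d + 3)*(d - 1)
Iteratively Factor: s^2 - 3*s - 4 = (s + 1)*(s - 4)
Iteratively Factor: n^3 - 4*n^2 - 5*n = (n - 5)*(n^2 + n) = n*(n - 5)*(n + 1)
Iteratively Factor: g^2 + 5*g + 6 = (g + 2)*(g + 3)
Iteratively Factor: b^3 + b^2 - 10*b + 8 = (b - 2)*(b^2 + 3*b - 4) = (b - 2)*(b + 4)*(b - 1)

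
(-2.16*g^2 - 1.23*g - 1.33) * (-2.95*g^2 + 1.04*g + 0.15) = 6.372*g^4 + 1.3821*g^3 + 2.3203*g^2 - 1.5677*g - 0.1995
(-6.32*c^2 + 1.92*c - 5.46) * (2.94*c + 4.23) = -18.5808*c^3 - 21.0888*c^2 - 7.9308*c - 23.0958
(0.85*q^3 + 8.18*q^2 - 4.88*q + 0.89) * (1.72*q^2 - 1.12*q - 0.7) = 1.462*q^5 + 13.1176*q^4 - 18.1502*q^3 + 1.2704*q^2 + 2.4192*q - 0.623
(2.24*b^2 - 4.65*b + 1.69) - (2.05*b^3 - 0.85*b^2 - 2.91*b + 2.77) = -2.05*b^3 + 3.09*b^2 - 1.74*b - 1.08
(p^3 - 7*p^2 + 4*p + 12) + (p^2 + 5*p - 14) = p^3 - 6*p^2 + 9*p - 2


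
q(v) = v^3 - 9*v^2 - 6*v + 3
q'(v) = 3*v^2 - 18*v - 6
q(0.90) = -8.96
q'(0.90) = -19.77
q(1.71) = -28.58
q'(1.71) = -28.01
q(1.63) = -26.36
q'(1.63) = -27.37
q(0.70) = -5.27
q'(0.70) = -17.13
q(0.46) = -1.57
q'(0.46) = -13.65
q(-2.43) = -49.91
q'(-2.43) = 55.45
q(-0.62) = 3.02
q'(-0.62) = 6.31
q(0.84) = -7.80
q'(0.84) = -19.00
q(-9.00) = -1401.00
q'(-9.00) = 399.00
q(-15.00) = -5307.00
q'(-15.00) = 939.00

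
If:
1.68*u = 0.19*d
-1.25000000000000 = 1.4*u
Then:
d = -7.89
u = -0.89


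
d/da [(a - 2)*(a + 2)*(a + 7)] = 3*a^2 + 14*a - 4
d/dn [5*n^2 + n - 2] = 10*n + 1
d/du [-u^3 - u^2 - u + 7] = -3*u^2 - 2*u - 1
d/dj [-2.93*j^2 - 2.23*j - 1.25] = -5.86*j - 2.23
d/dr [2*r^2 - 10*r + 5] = 4*r - 10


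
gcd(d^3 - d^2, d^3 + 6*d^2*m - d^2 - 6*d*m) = d^2 - d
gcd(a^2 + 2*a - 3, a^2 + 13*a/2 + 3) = 1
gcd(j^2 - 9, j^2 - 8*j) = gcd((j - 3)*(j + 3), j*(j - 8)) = 1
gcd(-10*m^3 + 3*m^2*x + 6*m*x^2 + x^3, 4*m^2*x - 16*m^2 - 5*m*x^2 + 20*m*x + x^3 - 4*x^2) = -m + x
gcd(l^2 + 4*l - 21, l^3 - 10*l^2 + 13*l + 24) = l - 3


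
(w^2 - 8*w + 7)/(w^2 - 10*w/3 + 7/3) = 3*(w - 7)/(3*w - 7)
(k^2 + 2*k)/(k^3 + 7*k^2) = (k + 2)/(k*(k + 7))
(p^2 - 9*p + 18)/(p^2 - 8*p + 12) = (p - 3)/(p - 2)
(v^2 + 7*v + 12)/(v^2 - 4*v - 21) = (v + 4)/(v - 7)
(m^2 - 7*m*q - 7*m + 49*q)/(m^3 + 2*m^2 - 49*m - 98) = (m - 7*q)/(m^2 + 9*m + 14)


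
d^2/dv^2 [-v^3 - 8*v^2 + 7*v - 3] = -6*v - 16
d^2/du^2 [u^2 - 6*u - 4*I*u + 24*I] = 2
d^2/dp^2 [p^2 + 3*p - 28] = 2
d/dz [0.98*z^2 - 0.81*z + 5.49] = 1.96*z - 0.81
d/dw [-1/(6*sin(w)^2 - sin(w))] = (12/tan(w) - cos(w)/sin(w)^2)/(6*sin(w) - 1)^2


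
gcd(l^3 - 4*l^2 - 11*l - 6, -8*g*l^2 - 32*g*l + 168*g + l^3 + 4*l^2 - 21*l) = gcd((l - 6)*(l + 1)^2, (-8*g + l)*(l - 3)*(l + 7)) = 1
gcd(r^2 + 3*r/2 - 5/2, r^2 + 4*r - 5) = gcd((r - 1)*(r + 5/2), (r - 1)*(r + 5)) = r - 1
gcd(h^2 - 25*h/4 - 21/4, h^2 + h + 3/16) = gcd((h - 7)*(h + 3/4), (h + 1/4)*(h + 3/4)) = h + 3/4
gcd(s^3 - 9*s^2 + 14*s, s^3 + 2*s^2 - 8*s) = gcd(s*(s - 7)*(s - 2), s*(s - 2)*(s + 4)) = s^2 - 2*s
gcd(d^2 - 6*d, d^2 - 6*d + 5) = 1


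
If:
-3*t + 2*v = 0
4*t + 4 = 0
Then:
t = -1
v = -3/2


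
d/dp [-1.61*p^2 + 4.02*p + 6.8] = 4.02 - 3.22*p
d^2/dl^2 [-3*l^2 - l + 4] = -6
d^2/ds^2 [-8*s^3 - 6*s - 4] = -48*s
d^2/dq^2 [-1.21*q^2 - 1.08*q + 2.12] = -2.42000000000000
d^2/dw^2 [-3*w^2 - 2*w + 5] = -6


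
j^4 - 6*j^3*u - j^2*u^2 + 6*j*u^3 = j*(j - 6*u)*(j - u)*(j + u)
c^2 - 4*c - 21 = (c - 7)*(c + 3)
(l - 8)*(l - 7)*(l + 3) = l^3 - 12*l^2 + 11*l + 168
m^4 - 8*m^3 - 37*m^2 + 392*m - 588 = (m - 7)*(m - 6)*(m - 2)*(m + 7)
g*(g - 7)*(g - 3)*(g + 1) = g^4 - 9*g^3 + 11*g^2 + 21*g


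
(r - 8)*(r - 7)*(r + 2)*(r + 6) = r^4 - 7*r^3 - 52*r^2 + 268*r + 672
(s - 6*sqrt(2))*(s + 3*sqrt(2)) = s^2 - 3*sqrt(2)*s - 36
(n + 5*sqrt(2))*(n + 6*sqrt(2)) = n^2 + 11*sqrt(2)*n + 60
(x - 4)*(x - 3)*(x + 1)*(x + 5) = x^4 - x^3 - 25*x^2 + 37*x + 60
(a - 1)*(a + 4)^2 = a^3 + 7*a^2 + 8*a - 16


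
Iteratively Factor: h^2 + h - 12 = (h + 4)*(h - 3)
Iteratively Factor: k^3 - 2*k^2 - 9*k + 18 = (k - 2)*(k^2 - 9) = (k - 2)*(k + 3)*(k - 3)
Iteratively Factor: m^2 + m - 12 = (m + 4)*(m - 3)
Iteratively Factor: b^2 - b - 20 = (b - 5)*(b + 4)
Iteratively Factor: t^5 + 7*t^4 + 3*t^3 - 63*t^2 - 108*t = (t + 3)*(t^4 + 4*t^3 - 9*t^2 - 36*t) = (t + 3)^2*(t^3 + t^2 - 12*t) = (t - 3)*(t + 3)^2*(t^2 + 4*t) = t*(t - 3)*(t + 3)^2*(t + 4)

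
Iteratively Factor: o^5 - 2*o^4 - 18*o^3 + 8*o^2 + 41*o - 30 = (o + 3)*(o^4 - 5*o^3 - 3*o^2 + 17*o - 10) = (o - 5)*(o + 3)*(o^3 - 3*o + 2) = (o - 5)*(o - 1)*(o + 3)*(o^2 + o - 2) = (o - 5)*(o - 1)*(o + 2)*(o + 3)*(o - 1)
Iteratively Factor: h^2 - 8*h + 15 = (h - 5)*(h - 3)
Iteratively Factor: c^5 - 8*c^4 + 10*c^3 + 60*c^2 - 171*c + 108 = (c - 1)*(c^4 - 7*c^3 + 3*c^2 + 63*c - 108) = (c - 3)*(c - 1)*(c^3 - 4*c^2 - 9*c + 36) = (c - 3)*(c - 1)*(c + 3)*(c^2 - 7*c + 12) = (c - 3)^2*(c - 1)*(c + 3)*(c - 4)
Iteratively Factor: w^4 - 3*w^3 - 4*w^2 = (w - 4)*(w^3 + w^2) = (w - 4)*(w + 1)*(w^2) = w*(w - 4)*(w + 1)*(w)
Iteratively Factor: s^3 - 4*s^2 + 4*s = (s)*(s^2 - 4*s + 4) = s*(s - 2)*(s - 2)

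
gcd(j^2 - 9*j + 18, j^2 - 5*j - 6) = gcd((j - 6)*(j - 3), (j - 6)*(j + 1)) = j - 6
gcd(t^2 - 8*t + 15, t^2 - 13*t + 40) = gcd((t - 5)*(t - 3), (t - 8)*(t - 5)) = t - 5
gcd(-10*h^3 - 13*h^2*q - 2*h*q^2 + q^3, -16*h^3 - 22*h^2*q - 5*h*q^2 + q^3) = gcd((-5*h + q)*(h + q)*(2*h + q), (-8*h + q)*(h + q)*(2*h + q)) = 2*h^2 + 3*h*q + q^2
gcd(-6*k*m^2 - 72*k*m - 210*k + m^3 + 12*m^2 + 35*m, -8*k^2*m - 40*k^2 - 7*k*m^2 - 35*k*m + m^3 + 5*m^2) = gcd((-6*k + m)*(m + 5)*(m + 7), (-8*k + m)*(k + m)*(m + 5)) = m + 5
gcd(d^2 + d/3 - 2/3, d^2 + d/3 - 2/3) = d^2 + d/3 - 2/3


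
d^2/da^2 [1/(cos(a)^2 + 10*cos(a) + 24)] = (-8*sin(a)^4 + 12*sin(a)^2 + 555*cos(a) - 15*cos(3*a) + 300)/(2*(cos(a) + 4)^3*(cos(a) + 6)^3)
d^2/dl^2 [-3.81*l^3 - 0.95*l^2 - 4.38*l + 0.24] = -22.86*l - 1.9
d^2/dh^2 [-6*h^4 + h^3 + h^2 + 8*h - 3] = -72*h^2 + 6*h + 2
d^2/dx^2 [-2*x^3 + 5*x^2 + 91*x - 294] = 10 - 12*x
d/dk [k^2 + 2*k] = 2*k + 2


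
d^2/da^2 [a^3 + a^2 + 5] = 6*a + 2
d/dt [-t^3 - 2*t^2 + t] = -3*t^2 - 4*t + 1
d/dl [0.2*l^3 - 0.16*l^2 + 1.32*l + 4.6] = 0.6*l^2 - 0.32*l + 1.32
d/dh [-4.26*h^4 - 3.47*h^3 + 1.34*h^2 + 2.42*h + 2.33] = -17.04*h^3 - 10.41*h^2 + 2.68*h + 2.42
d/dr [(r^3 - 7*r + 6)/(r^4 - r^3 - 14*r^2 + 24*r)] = (-r^4 - 4*r^3 - 5*r^2 + 6*r - 36)/(r^2*(r^4 + 2*r^3 - 23*r^2 - 24*r + 144))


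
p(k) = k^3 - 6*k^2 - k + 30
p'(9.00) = 134.00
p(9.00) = 264.00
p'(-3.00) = 62.00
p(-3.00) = -48.00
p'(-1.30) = 19.67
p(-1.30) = 18.96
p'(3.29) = -8.01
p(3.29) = -2.62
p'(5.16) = 16.96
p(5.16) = 2.47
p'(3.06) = -9.63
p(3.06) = -0.59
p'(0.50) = -6.25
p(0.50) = 28.12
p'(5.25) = 18.69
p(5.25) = 4.08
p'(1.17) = -10.93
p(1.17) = 22.22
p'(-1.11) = 16.02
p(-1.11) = 22.35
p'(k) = 3*k^2 - 12*k - 1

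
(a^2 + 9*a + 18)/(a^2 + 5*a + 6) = (a + 6)/(a + 2)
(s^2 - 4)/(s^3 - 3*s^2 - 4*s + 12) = 1/(s - 3)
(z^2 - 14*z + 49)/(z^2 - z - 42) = (z - 7)/(z + 6)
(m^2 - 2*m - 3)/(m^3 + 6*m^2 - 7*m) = (m^2 - 2*m - 3)/(m*(m^2 + 6*m - 7))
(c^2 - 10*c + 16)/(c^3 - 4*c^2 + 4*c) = (c - 8)/(c*(c - 2))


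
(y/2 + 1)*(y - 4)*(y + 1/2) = y^3/2 - 3*y^2/4 - 9*y/2 - 2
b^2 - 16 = (b - 4)*(b + 4)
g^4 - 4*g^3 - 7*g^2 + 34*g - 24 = (g - 4)*(g - 2)*(g - 1)*(g + 3)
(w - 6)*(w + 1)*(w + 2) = w^3 - 3*w^2 - 16*w - 12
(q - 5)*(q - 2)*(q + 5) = q^3 - 2*q^2 - 25*q + 50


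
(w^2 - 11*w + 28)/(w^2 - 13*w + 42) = (w - 4)/(w - 6)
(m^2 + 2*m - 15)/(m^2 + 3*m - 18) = (m + 5)/(m + 6)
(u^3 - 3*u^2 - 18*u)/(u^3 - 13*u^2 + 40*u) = (u^2 - 3*u - 18)/(u^2 - 13*u + 40)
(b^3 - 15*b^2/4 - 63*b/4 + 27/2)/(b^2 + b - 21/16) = 4*(b^2 - 3*b - 18)/(4*b + 7)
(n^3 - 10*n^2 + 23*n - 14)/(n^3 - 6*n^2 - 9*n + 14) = (n - 2)/(n + 2)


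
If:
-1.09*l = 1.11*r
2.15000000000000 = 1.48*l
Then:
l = 1.45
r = -1.43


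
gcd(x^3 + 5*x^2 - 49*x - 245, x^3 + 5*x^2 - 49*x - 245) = x^3 + 5*x^2 - 49*x - 245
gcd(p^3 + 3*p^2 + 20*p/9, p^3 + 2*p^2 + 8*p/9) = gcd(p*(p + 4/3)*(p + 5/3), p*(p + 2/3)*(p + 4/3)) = p^2 + 4*p/3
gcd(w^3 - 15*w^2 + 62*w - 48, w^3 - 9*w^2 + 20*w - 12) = w^2 - 7*w + 6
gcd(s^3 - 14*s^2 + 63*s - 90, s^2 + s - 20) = 1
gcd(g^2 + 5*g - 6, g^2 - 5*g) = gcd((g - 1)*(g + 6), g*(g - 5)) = 1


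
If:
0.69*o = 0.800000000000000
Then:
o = 1.16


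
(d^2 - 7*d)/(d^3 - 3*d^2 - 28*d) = 1/(d + 4)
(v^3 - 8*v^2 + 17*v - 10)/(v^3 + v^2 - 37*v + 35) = (v - 2)/(v + 7)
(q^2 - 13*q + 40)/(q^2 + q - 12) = (q^2 - 13*q + 40)/(q^2 + q - 12)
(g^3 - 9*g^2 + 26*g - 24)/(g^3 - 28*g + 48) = (g - 3)/(g + 6)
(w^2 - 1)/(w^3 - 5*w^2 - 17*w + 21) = (w + 1)/(w^2 - 4*w - 21)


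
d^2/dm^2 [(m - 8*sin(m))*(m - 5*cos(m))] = 8*m*sin(m) + 5*m*cos(m) + 10*sin(m) - 80*sin(2*m) - 16*cos(m) + 2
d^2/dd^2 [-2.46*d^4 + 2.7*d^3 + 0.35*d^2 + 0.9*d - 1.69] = -29.52*d^2 + 16.2*d + 0.7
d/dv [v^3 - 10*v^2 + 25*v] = 3*v^2 - 20*v + 25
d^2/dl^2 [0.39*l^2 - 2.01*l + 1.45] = 0.780000000000000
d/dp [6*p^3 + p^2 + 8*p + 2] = 18*p^2 + 2*p + 8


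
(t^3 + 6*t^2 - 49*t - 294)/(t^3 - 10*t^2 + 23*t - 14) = (t^2 + 13*t + 42)/(t^2 - 3*t + 2)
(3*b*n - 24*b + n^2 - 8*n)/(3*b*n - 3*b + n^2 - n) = (n - 8)/(n - 1)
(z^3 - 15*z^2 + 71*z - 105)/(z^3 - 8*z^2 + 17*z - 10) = (z^2 - 10*z + 21)/(z^2 - 3*z + 2)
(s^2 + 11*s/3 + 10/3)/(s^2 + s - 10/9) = 3*(s + 2)/(3*s - 2)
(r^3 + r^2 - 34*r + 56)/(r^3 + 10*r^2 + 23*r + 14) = (r^2 - 6*r + 8)/(r^2 + 3*r + 2)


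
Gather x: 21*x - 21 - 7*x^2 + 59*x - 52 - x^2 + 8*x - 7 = -8*x^2 + 88*x - 80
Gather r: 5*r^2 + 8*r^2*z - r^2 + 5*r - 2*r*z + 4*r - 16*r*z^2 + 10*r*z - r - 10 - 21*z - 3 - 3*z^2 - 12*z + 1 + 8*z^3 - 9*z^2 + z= r^2*(8*z + 4) + r*(-16*z^2 + 8*z + 8) + 8*z^3 - 12*z^2 - 32*z - 12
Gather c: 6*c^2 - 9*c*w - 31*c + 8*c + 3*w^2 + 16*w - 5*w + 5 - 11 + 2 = 6*c^2 + c*(-9*w - 23) + 3*w^2 + 11*w - 4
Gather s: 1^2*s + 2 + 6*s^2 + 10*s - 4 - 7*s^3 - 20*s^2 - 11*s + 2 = -7*s^3 - 14*s^2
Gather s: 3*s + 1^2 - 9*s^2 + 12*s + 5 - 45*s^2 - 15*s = 6 - 54*s^2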